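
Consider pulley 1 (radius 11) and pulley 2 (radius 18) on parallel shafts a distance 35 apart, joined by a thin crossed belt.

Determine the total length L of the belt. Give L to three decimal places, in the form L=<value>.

L=186.938

crossed belt: β = asin((r1+r2)/C) = asin(29/35) = 55.9523°
wrap1 = wrap2 = π + 2β = 291.9045°
tangent length = C·cosβ = 19.5959
L = (r1+r2)·wrap + 2·C·cosβ = 29·5.0947 + 2·19.5959 = 186.9380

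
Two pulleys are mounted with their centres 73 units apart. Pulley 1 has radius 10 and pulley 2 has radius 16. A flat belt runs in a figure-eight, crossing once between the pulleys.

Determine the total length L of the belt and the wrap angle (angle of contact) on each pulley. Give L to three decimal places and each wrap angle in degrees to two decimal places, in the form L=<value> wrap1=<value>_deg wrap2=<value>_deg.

crossed belt: β = asin((r1+r2)/C) = asin(26/73) = 20.8648°
wrap1 = wrap2 = π + 2β = 221.7296°
tangent length = C·cosβ = 68.2129
L = (r1+r2)·wrap + 2·C·cosβ = 26·3.8699 + 2·68.2129 = 237.0435

L=237.044 wrap1=221.73_deg wrap2=221.73_deg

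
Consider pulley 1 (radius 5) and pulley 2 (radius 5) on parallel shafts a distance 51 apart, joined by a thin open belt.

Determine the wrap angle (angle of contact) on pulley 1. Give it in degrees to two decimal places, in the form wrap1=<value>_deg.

open belt: β = asin((r2−r1)/C) = asin(0/51) = 0.0000°
wrap1 = π − 2β = 180.0000°
wrap2 = π + 2β = 180.0000°

wrap1=180.00_deg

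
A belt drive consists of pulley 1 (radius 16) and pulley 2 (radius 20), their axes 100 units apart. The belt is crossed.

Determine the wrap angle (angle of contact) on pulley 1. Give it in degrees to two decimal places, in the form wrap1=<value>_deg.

wrap1=222.20_deg

crossed belt: β = asin((r1+r2)/C) = asin(36/100) = 21.1002°
wrap1 = wrap2 = π + 2β = 222.2004°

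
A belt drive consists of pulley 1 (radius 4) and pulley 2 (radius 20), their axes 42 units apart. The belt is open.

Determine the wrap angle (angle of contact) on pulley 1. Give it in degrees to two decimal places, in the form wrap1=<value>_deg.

wrap1=135.21_deg

open belt: β = asin((r2−r1)/C) = asin(16/42) = 22.3927°
wrap1 = π − 2β = 135.2146°
wrap2 = π + 2β = 224.7854°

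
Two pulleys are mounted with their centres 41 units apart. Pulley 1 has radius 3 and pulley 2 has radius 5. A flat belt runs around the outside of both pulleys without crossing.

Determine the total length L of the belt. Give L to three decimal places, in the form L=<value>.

open belt: β = asin((r2−r1)/C) = asin(2/41) = 2.7960°
wrap1 = π − 2β = 174.4079°
wrap2 = π + 2β = 185.5921°
tangent length = C·cosβ = 40.9512
L = r1·wrap1 + r2·wrap2 + 2·C·cosβ = 3·3.0440 + 5·3.2392 + 2·40.9512 = 107.2303

L=107.230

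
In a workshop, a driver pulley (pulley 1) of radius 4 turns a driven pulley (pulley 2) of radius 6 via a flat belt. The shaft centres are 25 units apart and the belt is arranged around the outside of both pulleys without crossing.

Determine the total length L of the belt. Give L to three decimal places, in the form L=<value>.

L=81.576

open belt: β = asin((r2−r1)/C) = asin(2/25) = 4.5886°
wrap1 = π − 2β = 170.8229°
wrap2 = π + 2β = 189.1771°
tangent length = C·cosβ = 24.9199
L = r1·wrap1 + r2·wrap2 + 2·C·cosβ = 4·2.9814 + 6·3.3018 + 2·24.9199 = 81.5760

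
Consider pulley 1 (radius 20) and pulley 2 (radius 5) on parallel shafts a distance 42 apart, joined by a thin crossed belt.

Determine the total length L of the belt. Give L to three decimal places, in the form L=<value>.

L=177.916

crossed belt: β = asin((r1+r2)/C) = asin(25/42) = 36.5296°
wrap1 = wrap2 = π + 2β = 253.0592°
tangent length = C·cosβ = 33.7491
L = (r1+r2)·wrap + 2·C·cosβ = 25·4.4167 + 2·33.7491 = 177.9161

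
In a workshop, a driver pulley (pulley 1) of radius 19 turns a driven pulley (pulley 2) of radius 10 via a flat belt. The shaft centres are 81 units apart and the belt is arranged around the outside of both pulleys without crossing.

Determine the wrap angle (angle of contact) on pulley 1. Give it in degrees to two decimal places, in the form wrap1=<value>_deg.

open belt: β = asin((r2−r1)/C) = asin(-9/81) = -6.3794°
wrap1 = π − 2β = 192.7587°
wrap2 = π + 2β = 167.2413°

wrap1=192.76_deg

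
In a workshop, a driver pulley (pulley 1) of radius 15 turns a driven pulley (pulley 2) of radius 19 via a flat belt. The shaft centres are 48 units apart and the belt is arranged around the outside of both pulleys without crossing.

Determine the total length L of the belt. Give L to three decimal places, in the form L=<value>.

open belt: β = asin((r2−r1)/C) = asin(4/48) = 4.7802°
wrap1 = π − 2β = 170.4396°
wrap2 = π + 2β = 189.5604°
tangent length = C·cosβ = 47.8330
L = r1·wrap1 + r2·wrap2 + 2·C·cosβ = 15·2.9747 + 19·3.3085 + 2·47.8330 = 203.1477

L=203.148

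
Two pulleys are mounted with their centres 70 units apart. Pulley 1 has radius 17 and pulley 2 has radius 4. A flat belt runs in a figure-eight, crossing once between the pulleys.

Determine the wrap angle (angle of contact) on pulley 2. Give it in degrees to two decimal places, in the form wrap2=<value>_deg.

crossed belt: β = asin((r1+r2)/C) = asin(21/70) = 17.4576°
wrap1 = wrap2 = π + 2β = 214.9152°

wrap2=214.92_deg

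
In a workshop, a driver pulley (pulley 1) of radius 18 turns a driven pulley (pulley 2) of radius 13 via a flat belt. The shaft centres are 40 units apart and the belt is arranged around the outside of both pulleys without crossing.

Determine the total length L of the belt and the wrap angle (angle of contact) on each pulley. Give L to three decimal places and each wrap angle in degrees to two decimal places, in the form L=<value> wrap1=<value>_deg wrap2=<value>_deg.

L=178.015 wrap1=194.36_deg wrap2=165.64_deg

open belt: β = asin((r2−r1)/C) = asin(-5/40) = -7.1808°
wrap1 = π − 2β = 194.3615°
wrap2 = π + 2β = 165.6385°
tangent length = C·cosβ = 39.6863
L = r1·wrap1 + r2·wrap2 + 2·C·cosβ = 18·3.3922 + 13·2.8909 + 2·39.6863 = 178.0152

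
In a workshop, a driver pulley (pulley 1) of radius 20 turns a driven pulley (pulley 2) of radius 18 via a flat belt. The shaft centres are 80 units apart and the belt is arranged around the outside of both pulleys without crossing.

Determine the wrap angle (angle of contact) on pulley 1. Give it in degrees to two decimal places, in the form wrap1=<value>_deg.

wrap1=182.87_deg

open belt: β = asin((r2−r1)/C) = asin(-2/80) = -1.4325°
wrap1 = π − 2β = 182.8651°
wrap2 = π + 2β = 177.1349°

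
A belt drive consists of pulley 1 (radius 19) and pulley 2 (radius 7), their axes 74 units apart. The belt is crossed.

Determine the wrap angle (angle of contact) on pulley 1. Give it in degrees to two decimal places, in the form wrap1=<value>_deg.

crossed belt: β = asin((r1+r2)/C) = asin(26/74) = 20.5700°
wrap1 = wrap2 = π + 2β = 221.1400°

wrap1=221.14_deg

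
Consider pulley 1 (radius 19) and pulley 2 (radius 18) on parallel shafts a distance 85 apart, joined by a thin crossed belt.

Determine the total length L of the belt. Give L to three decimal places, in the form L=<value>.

L=302.615

crossed belt: β = asin((r1+r2)/C) = asin(37/85) = 25.8040°
wrap1 = wrap2 = π + 2β = 231.6080°
tangent length = C·cosβ = 76.5245
L = (r1+r2)·wrap + 2·C·cosβ = 37·4.0423 + 2·76.5245 = 302.6149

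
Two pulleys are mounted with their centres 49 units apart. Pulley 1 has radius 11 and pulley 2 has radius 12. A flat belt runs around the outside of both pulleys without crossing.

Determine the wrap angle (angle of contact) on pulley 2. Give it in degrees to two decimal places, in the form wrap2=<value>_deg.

open belt: β = asin((r2−r1)/C) = asin(1/49) = 1.1694°
wrap1 = π − 2β = 177.6612°
wrap2 = π + 2β = 182.3388°

wrap2=182.34_deg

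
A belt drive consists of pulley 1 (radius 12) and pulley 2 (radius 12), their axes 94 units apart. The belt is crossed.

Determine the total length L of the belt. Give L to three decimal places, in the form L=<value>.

L=269.560

crossed belt: β = asin((r1+r2)/C) = asin(24/94) = 14.7925°
wrap1 = wrap2 = π + 2β = 209.5850°
tangent length = C·cosβ = 90.8845
L = (r1+r2)·wrap + 2·C·cosβ = 24·3.6579 + 2·90.8845 = 269.5598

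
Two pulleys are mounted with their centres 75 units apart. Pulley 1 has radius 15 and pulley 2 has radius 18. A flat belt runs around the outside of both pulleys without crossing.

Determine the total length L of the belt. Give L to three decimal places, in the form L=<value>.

open belt: β = asin((r2−r1)/C) = asin(3/75) = 2.2924°
wrap1 = π − 2β = 175.4151°
wrap2 = π + 2β = 184.5849°
tangent length = C·cosβ = 74.9400
L = r1·wrap1 + r2·wrap2 + 2·C·cosβ = 15·3.0616 + 18·3.2216 + 2·74.9400 = 253.7926

L=253.793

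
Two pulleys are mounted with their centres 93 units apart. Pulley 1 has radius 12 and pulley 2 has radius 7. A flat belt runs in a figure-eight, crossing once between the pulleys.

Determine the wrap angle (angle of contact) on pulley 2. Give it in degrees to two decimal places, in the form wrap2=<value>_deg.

crossed belt: β = asin((r1+r2)/C) = asin(19/93) = 11.7886°
wrap1 = wrap2 = π + 2β = 203.5772°

wrap2=203.58_deg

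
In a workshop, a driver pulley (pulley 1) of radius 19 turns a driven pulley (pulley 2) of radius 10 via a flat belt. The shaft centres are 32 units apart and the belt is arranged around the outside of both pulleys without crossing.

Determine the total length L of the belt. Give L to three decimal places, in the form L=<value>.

L=157.655

open belt: β = asin((r2−r1)/C) = asin(-9/32) = -16.3348°
wrap1 = π − 2β = 212.6696°
wrap2 = π + 2β = 147.3304°
tangent length = C·cosβ = 30.7083
L = r1·wrap1 + r2·wrap2 + 2·C·cosβ = 19·3.7118 + 10·2.5714 + 2·30.7083 = 157.6545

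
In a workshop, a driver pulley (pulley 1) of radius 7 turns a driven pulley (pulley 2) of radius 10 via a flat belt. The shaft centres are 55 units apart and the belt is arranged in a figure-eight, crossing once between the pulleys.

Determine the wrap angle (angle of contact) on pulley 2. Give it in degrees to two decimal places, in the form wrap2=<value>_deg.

crossed belt: β = asin((r1+r2)/C) = asin(17/55) = 18.0045°
wrap1 = wrap2 = π + 2β = 216.0089°

wrap2=216.01_deg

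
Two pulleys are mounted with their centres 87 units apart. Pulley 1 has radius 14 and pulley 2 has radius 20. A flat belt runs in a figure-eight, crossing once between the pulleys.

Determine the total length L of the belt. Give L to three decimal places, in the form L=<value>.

L=294.279

crossed belt: β = asin((r1+r2)/C) = asin(34/87) = 23.0046°
wrap1 = wrap2 = π + 2β = 226.0091°
tangent length = C·cosβ = 80.0812
L = (r1+r2)·wrap + 2·C·cosβ = 34·3.9446 + 2·80.0812 = 294.2789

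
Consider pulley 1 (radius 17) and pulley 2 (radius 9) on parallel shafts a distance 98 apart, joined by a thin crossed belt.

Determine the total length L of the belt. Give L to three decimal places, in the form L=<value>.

crossed belt: β = asin((r1+r2)/C) = asin(26/98) = 15.3851°
wrap1 = wrap2 = π + 2β = 210.7703°
tangent length = C·cosβ = 94.4881
L = (r1+r2)·wrap + 2·C·cosβ = 26·3.6786 + 2·94.4881 = 284.6207

L=284.621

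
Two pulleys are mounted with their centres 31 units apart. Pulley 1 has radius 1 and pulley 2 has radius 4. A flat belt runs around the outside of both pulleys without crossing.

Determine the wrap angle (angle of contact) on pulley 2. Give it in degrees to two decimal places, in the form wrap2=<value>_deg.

open belt: β = asin((r2−r1)/C) = asin(3/31) = 5.5534°
wrap1 = π − 2β = 168.8931°
wrap2 = π + 2β = 191.1069°

wrap2=191.11_deg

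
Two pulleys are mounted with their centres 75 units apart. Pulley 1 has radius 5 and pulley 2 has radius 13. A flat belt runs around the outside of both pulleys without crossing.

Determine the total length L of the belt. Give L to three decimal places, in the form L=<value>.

open belt: β = asin((r2−r1)/C) = asin(8/75) = 6.1232°
wrap1 = π − 2β = 167.7536°
wrap2 = π + 2β = 192.2464°
tangent length = C·cosβ = 74.5721
L = r1·wrap1 + r2·wrap2 + 2·C·cosβ = 5·2.9279 + 13·3.3553 + 2·74.5721 = 207.4028

L=207.403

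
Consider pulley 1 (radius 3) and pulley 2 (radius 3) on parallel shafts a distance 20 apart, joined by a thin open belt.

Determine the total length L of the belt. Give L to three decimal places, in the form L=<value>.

open belt: β = asin((r2−r1)/C) = asin(0/20) = 0.0000°
wrap1 = π − 2β = 180.0000°
wrap2 = π + 2β = 180.0000°
tangent length = C·cosβ = 20.0000
L = r1·wrap1 + r2·wrap2 + 2·C·cosβ = 3·3.1416 + 3·3.1416 + 2·20.0000 = 58.8496

L=58.850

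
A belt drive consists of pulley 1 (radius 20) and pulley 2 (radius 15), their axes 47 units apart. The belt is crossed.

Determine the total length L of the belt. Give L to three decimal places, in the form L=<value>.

crossed belt: β = asin((r1+r2)/C) = asin(35/47) = 48.1317°
wrap1 = wrap2 = π + 2β = 276.2634°
tangent length = C·cosβ = 31.3688
L = (r1+r2)·wrap + 2·C·cosβ = 35·4.8217 + 2·31.3688 = 231.4972

L=231.497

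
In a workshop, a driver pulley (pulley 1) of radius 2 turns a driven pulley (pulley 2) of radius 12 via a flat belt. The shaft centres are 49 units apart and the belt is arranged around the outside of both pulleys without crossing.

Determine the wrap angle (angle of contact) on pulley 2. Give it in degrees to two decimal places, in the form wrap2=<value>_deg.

wrap2=203.55_deg

open belt: β = asin((r2−r1)/C) = asin(10/49) = 11.7757°
wrap1 = π − 2β = 156.4485°
wrap2 = π + 2β = 203.5515°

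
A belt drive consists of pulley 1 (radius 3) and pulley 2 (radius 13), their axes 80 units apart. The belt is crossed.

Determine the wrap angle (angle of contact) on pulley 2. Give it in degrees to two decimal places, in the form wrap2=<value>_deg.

wrap2=203.07_deg

crossed belt: β = asin((r1+r2)/C) = asin(16/80) = 11.5370°
wrap1 = wrap2 = π + 2β = 203.0739°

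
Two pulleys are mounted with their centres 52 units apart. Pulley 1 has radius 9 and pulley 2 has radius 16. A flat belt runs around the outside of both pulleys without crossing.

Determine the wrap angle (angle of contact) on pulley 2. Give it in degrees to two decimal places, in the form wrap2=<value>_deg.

wrap2=195.47_deg

open belt: β = asin((r2−r1)/C) = asin(7/52) = 7.7364°
wrap1 = π − 2β = 164.5272°
wrap2 = π + 2β = 195.4728°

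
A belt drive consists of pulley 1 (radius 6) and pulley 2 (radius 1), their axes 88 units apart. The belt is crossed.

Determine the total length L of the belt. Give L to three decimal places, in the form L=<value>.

L=198.548

crossed belt: β = asin((r1+r2)/C) = asin(7/88) = 4.5624°
wrap1 = wrap2 = π + 2β = 189.1249°
tangent length = C·cosβ = 87.7211
L = (r1+r2)·wrap + 2·C·cosβ = 7·3.3009 + 2·87.7211 = 198.5483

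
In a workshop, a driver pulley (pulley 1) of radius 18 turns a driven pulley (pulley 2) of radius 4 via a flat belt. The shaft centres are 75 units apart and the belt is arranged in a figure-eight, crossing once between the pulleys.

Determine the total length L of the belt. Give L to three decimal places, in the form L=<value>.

L=225.616

crossed belt: β = asin((r1+r2)/C) = asin(22/75) = 17.0576°
wrap1 = wrap2 = π + 2β = 214.1152°
tangent length = C·cosβ = 71.7008
L = (r1+r2)·wrap + 2·C·cosβ = 22·3.7370 + 2·71.7008 = 225.6159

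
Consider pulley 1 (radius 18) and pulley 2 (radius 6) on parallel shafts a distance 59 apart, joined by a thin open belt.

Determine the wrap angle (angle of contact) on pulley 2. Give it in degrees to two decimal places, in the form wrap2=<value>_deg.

open belt: β = asin((r2−r1)/C) = asin(-12/59) = -11.7353°
wrap1 = π − 2β = 203.4705°
wrap2 = π + 2β = 156.5295°

wrap2=156.53_deg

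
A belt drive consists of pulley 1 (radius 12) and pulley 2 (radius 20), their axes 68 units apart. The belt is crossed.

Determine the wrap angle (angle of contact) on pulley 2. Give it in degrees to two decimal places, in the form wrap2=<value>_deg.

crossed belt: β = asin((r1+r2)/C) = asin(32/68) = 28.0725°
wrap1 = wrap2 = π + 2β = 236.1450°

wrap2=236.14_deg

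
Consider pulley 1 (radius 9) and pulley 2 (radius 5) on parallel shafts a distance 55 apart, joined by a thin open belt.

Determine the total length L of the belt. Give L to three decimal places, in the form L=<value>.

L=154.273

open belt: β = asin((r2−r1)/C) = asin(-4/55) = -4.1706°
wrap1 = π − 2β = 188.3413°
wrap2 = π + 2β = 171.6587°
tangent length = C·cosβ = 54.8544
L = r1·wrap1 + r2·wrap2 + 2·C·cosβ = 9·3.2872 + 5·2.9960 + 2·54.8544 = 154.2733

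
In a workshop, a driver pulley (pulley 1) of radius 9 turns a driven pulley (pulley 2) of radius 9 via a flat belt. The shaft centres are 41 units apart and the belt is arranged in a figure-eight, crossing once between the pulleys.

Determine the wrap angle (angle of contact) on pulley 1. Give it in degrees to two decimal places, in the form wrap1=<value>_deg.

crossed belt: β = asin((r1+r2)/C) = asin(18/41) = 26.0416°
wrap1 = wrap2 = π + 2β = 232.0833°

wrap1=232.08_deg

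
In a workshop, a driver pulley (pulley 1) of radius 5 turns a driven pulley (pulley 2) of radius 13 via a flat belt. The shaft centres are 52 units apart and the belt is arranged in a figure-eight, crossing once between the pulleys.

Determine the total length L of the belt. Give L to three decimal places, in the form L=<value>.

crossed belt: β = asin((r1+r2)/C) = asin(18/52) = 20.2522°
wrap1 = wrap2 = π + 2β = 220.5045°
tangent length = C·cosβ = 48.7852
L = (r1+r2)·wrap + 2·C·cosβ = 18·3.8485 + 2·48.7852 = 166.8440

L=166.844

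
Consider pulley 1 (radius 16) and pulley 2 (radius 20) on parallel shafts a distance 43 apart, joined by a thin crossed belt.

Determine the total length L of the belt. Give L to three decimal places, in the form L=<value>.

L=231.565

crossed belt: β = asin((r1+r2)/C) = asin(36/43) = 56.8466°
wrap1 = wrap2 = π + 2β = 293.6932°
tangent length = C·cosβ = 23.5160
L = (r1+r2)·wrap + 2·C·cosβ = 36·5.1259 + 2·23.5160 = 231.5648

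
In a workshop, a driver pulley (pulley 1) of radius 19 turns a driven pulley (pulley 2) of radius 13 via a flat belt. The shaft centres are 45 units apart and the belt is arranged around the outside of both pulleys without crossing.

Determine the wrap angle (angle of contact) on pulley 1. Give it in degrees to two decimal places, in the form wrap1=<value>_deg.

wrap1=195.32_deg

open belt: β = asin((r2−r1)/C) = asin(-6/45) = -7.6623°
wrap1 = π − 2β = 195.3245°
wrap2 = π + 2β = 164.6755°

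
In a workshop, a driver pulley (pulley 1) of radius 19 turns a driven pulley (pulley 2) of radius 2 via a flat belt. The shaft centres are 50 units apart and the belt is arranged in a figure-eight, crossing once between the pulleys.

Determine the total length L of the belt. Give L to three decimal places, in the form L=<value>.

L=174.931

crossed belt: β = asin((r1+r2)/C) = asin(21/50) = 24.8346°
wrap1 = wrap2 = π + 2β = 229.6692°
tangent length = C·cosβ = 45.3762
L = (r1+r2)·wrap + 2·C·cosβ = 21·4.0085 + 2·45.3762 = 174.9306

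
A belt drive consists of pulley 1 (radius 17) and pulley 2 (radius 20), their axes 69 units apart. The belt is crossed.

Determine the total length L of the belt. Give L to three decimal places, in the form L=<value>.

L=274.602

crossed belt: β = asin((r1+r2)/C) = asin(37/69) = 32.4275°
wrap1 = wrap2 = π + 2β = 244.8550°
tangent length = C·cosβ = 58.2409
L = (r1+r2)·wrap + 2·C·cosβ = 37·4.2735 + 2·58.2409 = 274.6022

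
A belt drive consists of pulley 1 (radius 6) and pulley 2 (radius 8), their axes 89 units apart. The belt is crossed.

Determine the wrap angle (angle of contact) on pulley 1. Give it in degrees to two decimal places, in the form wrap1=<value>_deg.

wrap1=198.10_deg

crossed belt: β = asin((r1+r2)/C) = asin(14/89) = 9.0504°
wrap1 = wrap2 = π + 2β = 198.1008°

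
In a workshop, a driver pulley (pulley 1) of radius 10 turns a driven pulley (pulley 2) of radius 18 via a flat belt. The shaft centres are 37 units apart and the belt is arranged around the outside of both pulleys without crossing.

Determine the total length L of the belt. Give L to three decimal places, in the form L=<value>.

open belt: β = asin((r2−r1)/C) = asin(8/37) = 12.4869°
wrap1 = π − 2β = 155.0262°
wrap2 = π + 2β = 204.9738°
tangent length = C·cosβ = 36.1248
L = r1·wrap1 + r2·wrap2 + 2·C·cosβ = 10·2.7057 + 18·3.5775 + 2·36.1248 = 163.7012

L=163.701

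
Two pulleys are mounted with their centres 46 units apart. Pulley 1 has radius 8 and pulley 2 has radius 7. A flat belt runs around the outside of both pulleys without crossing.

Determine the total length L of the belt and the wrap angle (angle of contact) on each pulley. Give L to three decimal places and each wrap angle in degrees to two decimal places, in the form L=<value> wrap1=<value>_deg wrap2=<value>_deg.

L=139.146 wrap1=182.49_deg wrap2=177.51_deg

open belt: β = asin((r2−r1)/C) = asin(-1/46) = -1.2457°
wrap1 = π − 2β = 182.4913°
wrap2 = π + 2β = 177.5087°
tangent length = C·cosβ = 45.9891
L = r1·wrap1 + r2·wrap2 + 2·C·cosβ = 8·3.1851 + 7·3.0981 + 2·45.9891 = 139.1456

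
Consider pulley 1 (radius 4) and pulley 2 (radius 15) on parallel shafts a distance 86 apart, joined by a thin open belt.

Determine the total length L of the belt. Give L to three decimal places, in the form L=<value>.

L=233.099

open belt: β = asin((r2−r1)/C) = asin(11/86) = 7.3487°
wrap1 = π − 2β = 165.3027°
wrap2 = π + 2β = 194.6973°
tangent length = C·cosβ = 85.2936
L = r1·wrap1 + r2·wrap2 + 2·C·cosβ = 4·2.8851 + 15·3.3981 + 2·85.2936 = 233.0992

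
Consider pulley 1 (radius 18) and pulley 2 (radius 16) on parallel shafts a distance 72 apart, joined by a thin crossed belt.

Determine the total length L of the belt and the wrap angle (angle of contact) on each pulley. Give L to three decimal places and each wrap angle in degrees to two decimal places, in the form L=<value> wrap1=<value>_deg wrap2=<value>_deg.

L=267.190 wrap1=236.36_deg wrap2=236.36_deg

crossed belt: β = asin((r1+r2)/C) = asin(34/72) = 28.1786°
wrap1 = wrap2 = π + 2β = 236.3573°
tangent length = C·cosβ = 63.4665
L = (r1+r2)·wrap + 2·C·cosβ = 34·4.1252 + 2·63.4665 = 267.1903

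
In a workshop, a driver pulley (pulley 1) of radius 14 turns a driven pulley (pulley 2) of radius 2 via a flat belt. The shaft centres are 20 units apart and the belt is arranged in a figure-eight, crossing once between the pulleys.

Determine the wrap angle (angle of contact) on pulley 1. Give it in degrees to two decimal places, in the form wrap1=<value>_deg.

wrap1=286.26_deg

crossed belt: β = asin((r1+r2)/C) = asin(16/20) = 53.1301°
wrap1 = wrap2 = π + 2β = 286.2602°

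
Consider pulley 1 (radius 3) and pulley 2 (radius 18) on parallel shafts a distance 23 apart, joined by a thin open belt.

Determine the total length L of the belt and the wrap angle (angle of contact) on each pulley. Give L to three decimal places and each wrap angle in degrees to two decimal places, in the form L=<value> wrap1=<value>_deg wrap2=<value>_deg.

open belt: β = asin((r2−r1)/C) = asin(15/23) = 40.7057°
wrap1 = π − 2β = 98.5886°
wrap2 = π + 2β = 261.4114°
tangent length = C·cosβ = 17.4356
L = r1·wrap1 + r2·wrap2 + 2·C·cosβ = 3·1.7207 + 18·4.5625 + 2·17.4356 = 122.1581

L=122.158 wrap1=98.59_deg wrap2=261.41_deg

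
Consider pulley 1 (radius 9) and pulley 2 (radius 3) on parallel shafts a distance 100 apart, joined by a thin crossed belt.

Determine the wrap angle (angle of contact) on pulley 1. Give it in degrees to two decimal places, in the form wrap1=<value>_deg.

wrap1=193.78_deg

crossed belt: β = asin((r1+r2)/C) = asin(12/100) = 6.8921°
wrap1 = wrap2 = π + 2β = 193.7842°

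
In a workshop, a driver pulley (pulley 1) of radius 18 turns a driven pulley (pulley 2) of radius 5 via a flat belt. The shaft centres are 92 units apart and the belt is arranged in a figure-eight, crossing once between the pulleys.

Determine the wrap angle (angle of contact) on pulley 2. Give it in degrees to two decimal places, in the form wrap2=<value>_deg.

wrap2=208.96_deg

crossed belt: β = asin((r1+r2)/C) = asin(23/92) = 14.4775°
wrap1 = wrap2 = π + 2β = 208.9550°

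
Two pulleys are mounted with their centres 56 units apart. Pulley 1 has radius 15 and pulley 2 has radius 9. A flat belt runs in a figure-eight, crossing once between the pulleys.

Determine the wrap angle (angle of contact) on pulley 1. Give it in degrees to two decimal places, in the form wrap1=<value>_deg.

crossed belt: β = asin((r1+r2)/C) = asin(24/56) = 25.3769°
wrap1 = wrap2 = π + 2β = 230.7539°

wrap1=230.75_deg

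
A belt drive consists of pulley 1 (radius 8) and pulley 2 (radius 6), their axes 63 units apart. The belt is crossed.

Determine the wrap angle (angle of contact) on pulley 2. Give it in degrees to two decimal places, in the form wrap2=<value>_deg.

crossed belt: β = asin((r1+r2)/C) = asin(14/63) = 12.8396°
wrap1 = wrap2 = π + 2β = 205.6792°

wrap2=205.68_deg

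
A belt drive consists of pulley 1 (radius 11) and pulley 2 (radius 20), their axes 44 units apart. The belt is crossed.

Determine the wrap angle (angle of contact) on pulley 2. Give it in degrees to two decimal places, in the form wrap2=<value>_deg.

crossed belt: β = asin((r1+r2)/C) = asin(31/44) = 44.7928°
wrap1 = wrap2 = π + 2β = 269.5857°

wrap2=269.59_deg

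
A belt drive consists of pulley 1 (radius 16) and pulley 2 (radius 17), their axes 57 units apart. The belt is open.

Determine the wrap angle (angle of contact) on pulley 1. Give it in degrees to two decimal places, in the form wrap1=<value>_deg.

wrap1=177.99_deg

open belt: β = asin((r2−r1)/C) = asin(1/57) = 1.0052°
wrap1 = π − 2β = 177.9895°
wrap2 = π + 2β = 182.0105°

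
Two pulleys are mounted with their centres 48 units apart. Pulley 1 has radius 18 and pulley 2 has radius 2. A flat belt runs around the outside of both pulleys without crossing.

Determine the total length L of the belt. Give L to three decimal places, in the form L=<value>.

L=164.216

open belt: β = asin((r2−r1)/C) = asin(-16/48) = -19.4712°
wrap1 = π − 2β = 218.9424°
wrap2 = π + 2β = 141.0576°
tangent length = C·cosβ = 45.2548
L = r1·wrap1 + r2·wrap2 + 2·C·cosβ = 18·3.8213 + 2·2.4619 + 2·45.2548 = 164.2163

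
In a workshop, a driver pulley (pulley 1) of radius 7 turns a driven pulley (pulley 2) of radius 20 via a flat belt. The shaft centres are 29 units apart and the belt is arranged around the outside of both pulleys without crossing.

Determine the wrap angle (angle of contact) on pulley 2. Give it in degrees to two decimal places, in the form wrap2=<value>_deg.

wrap2=233.27_deg

open belt: β = asin((r2−r1)/C) = asin(13/29) = 26.6331°
wrap1 = π − 2β = 126.7338°
wrap2 = π + 2β = 233.2662°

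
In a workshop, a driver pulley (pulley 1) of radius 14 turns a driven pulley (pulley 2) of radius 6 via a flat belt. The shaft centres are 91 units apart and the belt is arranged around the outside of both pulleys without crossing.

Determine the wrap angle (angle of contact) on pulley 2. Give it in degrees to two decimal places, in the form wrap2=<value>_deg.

wrap2=169.91_deg

open belt: β = asin((r2−r1)/C) = asin(-8/91) = -5.0435°
wrap1 = π − 2β = 190.0870°
wrap2 = π + 2β = 169.9130°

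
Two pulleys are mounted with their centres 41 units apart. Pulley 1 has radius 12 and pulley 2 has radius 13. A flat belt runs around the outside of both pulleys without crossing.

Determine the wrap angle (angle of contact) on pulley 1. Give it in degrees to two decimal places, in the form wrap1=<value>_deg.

open belt: β = asin((r2−r1)/C) = asin(1/41) = 1.3976°
wrap1 = π − 2β = 177.2048°
wrap2 = π + 2β = 182.7952°

wrap1=177.20_deg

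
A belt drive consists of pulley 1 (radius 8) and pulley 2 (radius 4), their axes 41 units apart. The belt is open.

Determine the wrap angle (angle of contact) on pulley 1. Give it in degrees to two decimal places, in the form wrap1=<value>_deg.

wrap1=191.20_deg

open belt: β = asin((r2−r1)/C) = asin(-4/41) = -5.5987°
wrap1 = π − 2β = 191.1975°
wrap2 = π + 2β = 168.8025°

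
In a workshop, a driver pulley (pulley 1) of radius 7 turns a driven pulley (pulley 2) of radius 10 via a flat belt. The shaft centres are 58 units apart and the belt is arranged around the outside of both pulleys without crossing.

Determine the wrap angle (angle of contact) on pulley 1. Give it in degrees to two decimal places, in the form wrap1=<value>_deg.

wrap1=174.07_deg

open belt: β = asin((r2−r1)/C) = asin(3/58) = 2.9649°
wrap1 = π − 2β = 174.0702°
wrap2 = π + 2β = 185.9298°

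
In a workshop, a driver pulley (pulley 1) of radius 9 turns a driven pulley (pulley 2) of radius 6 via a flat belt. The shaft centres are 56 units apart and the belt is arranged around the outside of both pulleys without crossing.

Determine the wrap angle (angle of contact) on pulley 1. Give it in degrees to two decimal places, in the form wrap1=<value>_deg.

wrap1=186.14_deg

open belt: β = asin((r2−r1)/C) = asin(-3/56) = -3.0709°
wrap1 = π − 2β = 186.1418°
wrap2 = π + 2β = 173.8582°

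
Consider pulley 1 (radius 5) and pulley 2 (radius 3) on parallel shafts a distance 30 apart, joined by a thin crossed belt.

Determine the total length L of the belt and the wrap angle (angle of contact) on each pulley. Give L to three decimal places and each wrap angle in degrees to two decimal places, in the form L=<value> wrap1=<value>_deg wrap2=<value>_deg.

L=87.279 wrap1=210.93_deg wrap2=210.93_deg

crossed belt: β = asin((r1+r2)/C) = asin(8/30) = 15.4660°
wrap1 = wrap2 = π + 2β = 210.9320°
tangent length = C·cosβ = 28.9137
L = (r1+r2)·wrap + 2·C·cosβ = 8·3.6815 + 2·28.9137 = 87.2790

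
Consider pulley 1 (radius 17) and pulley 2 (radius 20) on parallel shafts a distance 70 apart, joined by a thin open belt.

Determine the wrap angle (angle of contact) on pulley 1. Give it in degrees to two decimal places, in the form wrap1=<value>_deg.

wrap1=175.09_deg

open belt: β = asin((r2−r1)/C) = asin(3/70) = 2.4563°
wrap1 = π − 2β = 175.0874°
wrap2 = π + 2β = 184.9126°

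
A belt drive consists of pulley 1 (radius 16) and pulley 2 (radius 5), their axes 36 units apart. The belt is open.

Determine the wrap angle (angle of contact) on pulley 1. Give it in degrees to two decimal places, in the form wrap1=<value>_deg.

open belt: β = asin((r2−r1)/C) = asin(-11/36) = -17.7916°
wrap1 = π − 2β = 215.5832°
wrap2 = π + 2β = 144.4168°

wrap1=215.58_deg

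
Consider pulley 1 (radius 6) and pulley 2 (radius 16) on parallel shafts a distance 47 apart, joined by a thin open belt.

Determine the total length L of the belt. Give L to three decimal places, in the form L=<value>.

L=165.251

open belt: β = asin((r2−r1)/C) = asin(10/47) = 12.2845°
wrap1 = π − 2β = 155.4310°
wrap2 = π + 2β = 204.5690°
tangent length = C·cosβ = 45.9239
L = r1·wrap1 + r2·wrap2 + 2·C·cosβ = 6·2.7128 + 16·3.5704 + 2·45.9239 = 165.2508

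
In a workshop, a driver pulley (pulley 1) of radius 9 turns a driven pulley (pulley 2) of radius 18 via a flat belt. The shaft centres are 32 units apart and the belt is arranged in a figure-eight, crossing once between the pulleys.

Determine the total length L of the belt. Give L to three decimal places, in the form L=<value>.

L=173.403

crossed belt: β = asin((r1+r2)/C) = asin(27/32) = 57.5383°
wrap1 = wrap2 = π + 2β = 295.0765°
tangent length = C·cosβ = 17.1756
L = (r1+r2)·wrap + 2·C·cosβ = 27·5.1501 + 2·17.1756 = 173.4027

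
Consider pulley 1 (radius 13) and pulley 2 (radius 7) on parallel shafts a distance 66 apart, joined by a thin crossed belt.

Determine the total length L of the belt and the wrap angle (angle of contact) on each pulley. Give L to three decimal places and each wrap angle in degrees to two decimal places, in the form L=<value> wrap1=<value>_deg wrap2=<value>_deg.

crossed belt: β = asin((r1+r2)/C) = asin(20/66) = 17.6397°
wrap1 = wrap2 = π + 2β = 215.2794°
tangent length = C·cosβ = 62.8967
L = (r1+r2)·wrap + 2·C·cosβ = 20·3.7573 + 2·62.8967 = 200.9402

L=200.940 wrap1=215.28_deg wrap2=215.28_deg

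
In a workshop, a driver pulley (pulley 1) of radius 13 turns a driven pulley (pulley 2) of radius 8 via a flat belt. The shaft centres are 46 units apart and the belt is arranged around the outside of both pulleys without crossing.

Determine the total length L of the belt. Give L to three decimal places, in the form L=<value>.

L=158.517

open belt: β = asin((r2−r1)/C) = asin(-5/46) = -6.2401°
wrap1 = π − 2β = 192.4803°
wrap2 = π + 2β = 167.5197°
tangent length = C·cosβ = 45.7275
L = r1·wrap1 + r2·wrap2 + 2·C·cosβ = 13·3.3594 + 8·2.9238 + 2·45.7275 = 158.5175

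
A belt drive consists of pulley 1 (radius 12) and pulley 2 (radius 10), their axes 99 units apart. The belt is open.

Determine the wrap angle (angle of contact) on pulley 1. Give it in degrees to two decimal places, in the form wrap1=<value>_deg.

open belt: β = asin((r2−r1)/C) = asin(-2/99) = -1.1576°
wrap1 = π − 2β = 182.3151°
wrap2 = π + 2β = 177.6849°

wrap1=182.32_deg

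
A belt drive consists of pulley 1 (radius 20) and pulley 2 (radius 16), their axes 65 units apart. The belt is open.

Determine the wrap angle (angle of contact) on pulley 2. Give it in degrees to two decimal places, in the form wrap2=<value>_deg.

wrap2=172.94_deg

open belt: β = asin((r2−r1)/C) = asin(-4/65) = -3.5281°
wrap1 = π − 2β = 187.0562°
wrap2 = π + 2β = 172.9438°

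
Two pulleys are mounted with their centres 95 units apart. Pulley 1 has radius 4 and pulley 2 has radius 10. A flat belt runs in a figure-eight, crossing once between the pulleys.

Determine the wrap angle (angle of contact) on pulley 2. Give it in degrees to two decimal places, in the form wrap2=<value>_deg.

wrap2=196.95_deg

crossed belt: β = asin((r1+r2)/C) = asin(14/95) = 8.4745°
wrap1 = wrap2 = π + 2β = 196.9489°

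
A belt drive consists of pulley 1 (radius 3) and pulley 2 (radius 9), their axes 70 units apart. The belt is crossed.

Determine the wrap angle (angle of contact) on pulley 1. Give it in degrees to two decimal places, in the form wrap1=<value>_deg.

wrap1=199.74_deg

crossed belt: β = asin((r1+r2)/C) = asin(12/70) = 9.8709°
wrap1 = wrap2 = π + 2β = 199.7418°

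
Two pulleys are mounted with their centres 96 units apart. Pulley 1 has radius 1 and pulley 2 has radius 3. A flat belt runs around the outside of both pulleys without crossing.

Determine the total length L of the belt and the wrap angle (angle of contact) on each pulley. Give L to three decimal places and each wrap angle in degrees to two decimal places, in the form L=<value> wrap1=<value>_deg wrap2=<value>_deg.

L=204.608 wrap1=177.61_deg wrap2=182.39_deg

open belt: β = asin((r2−r1)/C) = asin(2/96) = 1.1937°
wrap1 = π − 2β = 177.6125°
wrap2 = π + 2β = 182.3875°
tangent length = C·cosβ = 95.9792
L = r1·wrap1 + r2·wrap2 + 2·C·cosβ = 1·3.0999 + 3·3.1833 + 2·95.9792 = 204.6080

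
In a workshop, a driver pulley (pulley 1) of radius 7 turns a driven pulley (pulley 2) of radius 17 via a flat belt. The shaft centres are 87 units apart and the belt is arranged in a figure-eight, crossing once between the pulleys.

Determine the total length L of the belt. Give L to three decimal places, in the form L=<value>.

L=256.062

crossed belt: β = asin((r1+r2)/C) = asin(24/87) = 16.0134°
wrap1 = wrap2 = π + 2β = 212.0268°
tangent length = C·cosβ = 83.6242
L = (r1+r2)·wrap + 2·C·cosβ = 24·3.7006 + 2·83.6242 = 256.0619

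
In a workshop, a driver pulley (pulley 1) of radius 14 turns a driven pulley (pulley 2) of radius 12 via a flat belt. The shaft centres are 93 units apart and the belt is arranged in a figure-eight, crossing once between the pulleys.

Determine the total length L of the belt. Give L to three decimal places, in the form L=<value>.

crossed belt: β = asin((r1+r2)/C) = asin(26/93) = 16.2345°
wrap1 = wrap2 = π + 2β = 212.4691°
tangent length = C·cosβ = 89.2917
L = (r1+r2)·wrap + 2·C·cosβ = 26·3.7083 + 2·89.2917 = 274.9987

L=274.999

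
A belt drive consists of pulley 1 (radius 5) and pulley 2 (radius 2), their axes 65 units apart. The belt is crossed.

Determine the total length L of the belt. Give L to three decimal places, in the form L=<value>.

L=152.746

crossed belt: β = asin((r1+r2)/C) = asin(7/65) = 6.1823°
wrap1 = wrap2 = π + 2β = 192.3646°
tangent length = C·cosβ = 64.6220
L = (r1+r2)·wrap + 2·C·cosβ = 7·3.3574 + 2·64.6220 = 152.7457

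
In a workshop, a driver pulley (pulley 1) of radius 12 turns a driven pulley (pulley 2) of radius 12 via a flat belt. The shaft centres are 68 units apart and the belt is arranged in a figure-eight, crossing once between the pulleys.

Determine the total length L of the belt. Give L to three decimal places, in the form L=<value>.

L=219.960

crossed belt: β = asin((r1+r2)/C) = asin(24/68) = 20.6673°
wrap1 = wrap2 = π + 2β = 221.3346°
tangent length = C·cosβ = 63.6239
L = (r1+r2)·wrap + 2·C·cosβ = 24·3.8630 + 2·63.6239 = 219.9602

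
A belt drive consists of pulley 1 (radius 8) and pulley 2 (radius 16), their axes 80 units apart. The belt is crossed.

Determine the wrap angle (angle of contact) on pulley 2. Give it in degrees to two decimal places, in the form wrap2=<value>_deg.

wrap2=214.92_deg

crossed belt: β = asin((r1+r2)/C) = asin(24/80) = 17.4576°
wrap1 = wrap2 = π + 2β = 214.9152°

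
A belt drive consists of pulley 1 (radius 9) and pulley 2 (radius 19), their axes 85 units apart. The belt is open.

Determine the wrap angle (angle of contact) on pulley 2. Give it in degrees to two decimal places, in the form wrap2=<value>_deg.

wrap2=193.51_deg

open belt: β = asin((r2−r1)/C) = asin(10/85) = 6.7563°
wrap1 = π − 2β = 166.4873°
wrap2 = π + 2β = 193.5127°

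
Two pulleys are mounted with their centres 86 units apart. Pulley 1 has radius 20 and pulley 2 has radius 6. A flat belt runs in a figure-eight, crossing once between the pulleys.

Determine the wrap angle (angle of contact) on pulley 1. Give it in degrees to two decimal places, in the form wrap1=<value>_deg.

wrap1=215.19_deg

crossed belt: β = asin((r1+r2)/C) = asin(26/86) = 17.5973°
wrap1 = wrap2 = π + 2β = 215.1947°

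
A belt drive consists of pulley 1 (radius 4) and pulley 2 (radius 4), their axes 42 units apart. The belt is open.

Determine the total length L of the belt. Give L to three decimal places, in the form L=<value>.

L=109.133

open belt: β = asin((r2−r1)/C) = asin(0/42) = 0.0000°
wrap1 = π − 2β = 180.0000°
wrap2 = π + 2β = 180.0000°
tangent length = C·cosβ = 42.0000
L = r1·wrap1 + r2·wrap2 + 2·C·cosβ = 4·3.1416 + 4·3.1416 + 2·42.0000 = 109.1327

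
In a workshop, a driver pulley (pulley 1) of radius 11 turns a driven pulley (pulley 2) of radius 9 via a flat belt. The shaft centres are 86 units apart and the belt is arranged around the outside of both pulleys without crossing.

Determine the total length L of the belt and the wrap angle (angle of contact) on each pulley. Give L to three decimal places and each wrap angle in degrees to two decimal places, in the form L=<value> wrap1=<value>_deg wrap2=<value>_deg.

open belt: β = asin((r2−r1)/C) = asin(-2/86) = -1.3326°
wrap1 = π − 2β = 182.6652°
wrap2 = π + 2β = 177.3348°
tangent length = C·cosβ = 85.9767
L = r1·wrap1 + r2·wrap2 + 2·C·cosβ = 11·3.1881 + 9·3.0951 + 2·85.9767 = 234.8784

L=234.878 wrap1=182.67_deg wrap2=177.33_deg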